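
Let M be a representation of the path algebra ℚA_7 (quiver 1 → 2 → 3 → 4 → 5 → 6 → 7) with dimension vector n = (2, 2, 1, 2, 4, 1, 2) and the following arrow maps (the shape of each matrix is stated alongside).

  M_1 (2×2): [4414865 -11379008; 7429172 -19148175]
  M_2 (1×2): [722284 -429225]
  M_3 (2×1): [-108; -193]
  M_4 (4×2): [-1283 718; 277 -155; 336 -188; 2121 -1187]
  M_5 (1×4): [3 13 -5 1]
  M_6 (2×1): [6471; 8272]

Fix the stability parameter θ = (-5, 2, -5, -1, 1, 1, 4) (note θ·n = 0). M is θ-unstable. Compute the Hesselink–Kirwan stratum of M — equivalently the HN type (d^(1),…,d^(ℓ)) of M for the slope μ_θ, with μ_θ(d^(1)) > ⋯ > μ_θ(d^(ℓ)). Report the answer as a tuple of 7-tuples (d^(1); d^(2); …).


Via rank(M_{q-1}∘⋯∘M_p): M ≅ I[1,2], I[1,5], I[4,7], I[5,5]^2, I[7,7].
μ_θ-semistable layers: μ^(1)=4; μ^(2)=2; μ^(3)=1; μ^(4)=-1; μ^(5)=-3/2; μ^(6)=-5

((0, 0, 0, 0, 0, 0, 2); (0, 1, 0, 0, 0, 0, 0); (0, 0, 0, 0, 4, 1, 0); (0, 0, 0, 2, 0, 0, 0); (0, 1, 1, 0, 0, 0, 0); (2, 0, 0, 0, 0, 0, 0))


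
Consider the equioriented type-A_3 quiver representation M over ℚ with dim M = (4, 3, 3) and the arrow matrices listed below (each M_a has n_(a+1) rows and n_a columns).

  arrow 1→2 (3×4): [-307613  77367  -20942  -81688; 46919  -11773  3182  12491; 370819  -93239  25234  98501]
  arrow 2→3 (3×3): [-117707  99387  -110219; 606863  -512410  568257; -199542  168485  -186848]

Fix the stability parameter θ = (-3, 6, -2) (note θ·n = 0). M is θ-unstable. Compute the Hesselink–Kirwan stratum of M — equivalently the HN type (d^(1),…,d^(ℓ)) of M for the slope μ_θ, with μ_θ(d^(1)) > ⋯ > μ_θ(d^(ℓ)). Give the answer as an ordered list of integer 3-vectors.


Via rank(M_{q-1}∘⋯∘M_p): M ≅ I[1,1], I[1,2], I[1,3]^2, I[3,3].
μ_θ-semistable layers: μ^(1)=6; μ^(2)=2; μ^(3)=-2; μ^(4)=-3

((0, 1, 0); (0, 2, 2); (0, 0, 1); (4, 0, 0))


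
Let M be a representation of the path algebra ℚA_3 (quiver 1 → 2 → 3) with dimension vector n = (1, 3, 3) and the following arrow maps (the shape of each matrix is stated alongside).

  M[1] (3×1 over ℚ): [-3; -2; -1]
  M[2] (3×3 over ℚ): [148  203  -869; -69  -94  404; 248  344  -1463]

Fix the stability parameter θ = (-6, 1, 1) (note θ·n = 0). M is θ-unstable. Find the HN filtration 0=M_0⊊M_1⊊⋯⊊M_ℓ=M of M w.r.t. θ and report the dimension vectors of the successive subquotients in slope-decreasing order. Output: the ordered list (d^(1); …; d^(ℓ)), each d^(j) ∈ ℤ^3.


Interval decomposition of M: I[1,3], I[2,3]^2.
HN type (ℓ=2): μ^(1)=1; μ^(2)=-6

((0, 3, 3); (1, 0, 0))


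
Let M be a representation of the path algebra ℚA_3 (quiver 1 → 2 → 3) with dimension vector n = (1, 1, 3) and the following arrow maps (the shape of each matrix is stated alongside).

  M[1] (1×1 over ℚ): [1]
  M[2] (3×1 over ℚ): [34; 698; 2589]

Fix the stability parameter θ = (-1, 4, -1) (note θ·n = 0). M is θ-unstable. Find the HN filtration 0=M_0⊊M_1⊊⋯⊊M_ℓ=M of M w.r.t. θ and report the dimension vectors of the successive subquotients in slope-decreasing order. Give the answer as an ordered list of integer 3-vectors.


Via rank(M_{q-1}∘⋯∘M_p): M ≅ I[1,3], I[3,3]^2.
μ_θ-semistable layers: μ^(1)=3/2; μ^(2)=-1

((0, 1, 1); (1, 0, 2))


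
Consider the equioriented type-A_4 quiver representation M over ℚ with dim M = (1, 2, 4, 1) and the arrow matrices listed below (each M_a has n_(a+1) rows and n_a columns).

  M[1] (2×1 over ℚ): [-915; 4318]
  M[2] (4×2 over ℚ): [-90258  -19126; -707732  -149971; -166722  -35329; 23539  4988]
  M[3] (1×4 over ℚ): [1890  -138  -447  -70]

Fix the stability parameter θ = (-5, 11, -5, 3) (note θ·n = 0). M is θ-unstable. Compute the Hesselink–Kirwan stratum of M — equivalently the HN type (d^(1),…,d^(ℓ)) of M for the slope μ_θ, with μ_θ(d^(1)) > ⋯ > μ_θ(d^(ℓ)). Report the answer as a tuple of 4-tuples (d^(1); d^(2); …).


Interval decomposition of M: I[1,4], I[2,3], I[3,3]^2.
HN type (ℓ=2): μ^(1)=3; μ^(2)=-5

((0, 2, 2, 1); (1, 0, 2, 0))


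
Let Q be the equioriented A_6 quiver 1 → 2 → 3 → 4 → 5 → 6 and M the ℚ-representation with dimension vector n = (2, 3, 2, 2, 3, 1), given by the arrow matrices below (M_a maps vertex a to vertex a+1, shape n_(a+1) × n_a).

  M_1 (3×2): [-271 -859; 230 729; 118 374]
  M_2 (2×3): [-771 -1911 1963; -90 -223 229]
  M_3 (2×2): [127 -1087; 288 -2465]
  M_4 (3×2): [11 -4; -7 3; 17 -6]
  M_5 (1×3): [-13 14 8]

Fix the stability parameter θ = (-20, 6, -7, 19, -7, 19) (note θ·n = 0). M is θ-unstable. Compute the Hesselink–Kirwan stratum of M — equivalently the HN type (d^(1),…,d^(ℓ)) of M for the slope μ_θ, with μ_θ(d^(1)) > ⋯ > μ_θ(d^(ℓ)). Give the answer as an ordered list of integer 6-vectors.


Interval decomposition of M: I[1,5], I[1,6], I[2,2], I[5,5].
HN type (ℓ=5): μ^(1)=19; μ^(2)=6; μ^(3)=-1/2; μ^(4)=-7; μ^(5)=-20

((0, 0, 0, 0, 0, 1); (0, 1, 0, 2, 2, 0); (0, 2, 2, 0, 0, 0); (0, 0, 0, 0, 1, 0); (2, 0, 0, 0, 0, 0))


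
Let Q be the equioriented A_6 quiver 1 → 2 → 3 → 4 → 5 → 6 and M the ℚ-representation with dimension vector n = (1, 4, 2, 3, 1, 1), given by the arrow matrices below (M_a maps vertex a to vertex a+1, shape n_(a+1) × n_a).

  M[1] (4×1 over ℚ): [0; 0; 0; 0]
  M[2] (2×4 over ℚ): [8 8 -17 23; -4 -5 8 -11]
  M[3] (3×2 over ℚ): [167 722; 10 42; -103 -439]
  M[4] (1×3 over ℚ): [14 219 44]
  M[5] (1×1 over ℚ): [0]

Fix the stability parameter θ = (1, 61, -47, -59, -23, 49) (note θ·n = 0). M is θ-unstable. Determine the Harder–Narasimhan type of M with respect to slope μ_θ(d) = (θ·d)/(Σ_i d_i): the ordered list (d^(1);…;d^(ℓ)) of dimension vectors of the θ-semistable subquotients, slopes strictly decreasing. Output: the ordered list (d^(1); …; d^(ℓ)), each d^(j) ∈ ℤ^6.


Via rank(M_{q-1}∘⋯∘M_p): M ≅ I[1,1], I[2,2]^2, I[2,4], I[2,5], I[4,4], I[6,6].
μ_θ-semistable layers: μ^(1)=61; μ^(2)=49; μ^(3)=1; μ^(4)=-15; μ^(5)=-17; μ^(6)=-59

((0, 2, 0, 0, 0, 0); (0, 0, 0, 0, 0, 1); (1, 0, 0, 0, 0, 0); (0, 1, 1, 1, 0, 0); (0, 1, 1, 1, 1, 0); (0, 0, 0, 1, 0, 0))


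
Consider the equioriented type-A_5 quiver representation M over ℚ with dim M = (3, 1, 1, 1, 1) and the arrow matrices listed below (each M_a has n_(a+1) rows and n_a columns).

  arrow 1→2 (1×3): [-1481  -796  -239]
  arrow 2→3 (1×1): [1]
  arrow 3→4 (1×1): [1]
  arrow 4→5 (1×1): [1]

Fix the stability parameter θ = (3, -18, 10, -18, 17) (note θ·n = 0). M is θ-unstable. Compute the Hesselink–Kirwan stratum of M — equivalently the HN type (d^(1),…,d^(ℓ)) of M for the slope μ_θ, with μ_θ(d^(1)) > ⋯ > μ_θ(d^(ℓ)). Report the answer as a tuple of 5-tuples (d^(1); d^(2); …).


Barcode: M ≅ I[1,1]^2, I[1,5]. HN layers by μ_θ (4 steps, strictly decreasing):
  μ^(1)=17; μ^(2)=3; μ^(3)=-4; μ^(4)=-15/2

((0, 0, 0, 0, 1); (2, 0, 0, 0, 0); (0, 0, 1, 1, 0); (1, 1, 0, 0, 0))


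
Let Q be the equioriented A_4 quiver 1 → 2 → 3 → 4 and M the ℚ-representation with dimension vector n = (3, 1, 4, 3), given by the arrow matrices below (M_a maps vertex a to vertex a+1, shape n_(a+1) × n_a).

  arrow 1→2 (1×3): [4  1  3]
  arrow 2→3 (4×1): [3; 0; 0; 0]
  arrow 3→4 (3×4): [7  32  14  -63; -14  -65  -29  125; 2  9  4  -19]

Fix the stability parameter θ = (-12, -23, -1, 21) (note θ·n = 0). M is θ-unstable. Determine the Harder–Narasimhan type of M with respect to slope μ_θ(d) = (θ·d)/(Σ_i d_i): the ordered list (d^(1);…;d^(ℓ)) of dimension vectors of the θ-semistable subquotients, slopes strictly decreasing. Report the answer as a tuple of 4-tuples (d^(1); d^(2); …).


Interval decomposition of M: I[1,1]^2, I[1,4], I[3,3], I[3,4]^2.
HN type (ℓ=4): μ^(1)=21; μ^(2)=-1; μ^(3)=-12; μ^(4)=-35/2

((0, 0, 0, 3); (0, 0, 4, 0); (2, 0, 0, 0); (1, 1, 0, 0))


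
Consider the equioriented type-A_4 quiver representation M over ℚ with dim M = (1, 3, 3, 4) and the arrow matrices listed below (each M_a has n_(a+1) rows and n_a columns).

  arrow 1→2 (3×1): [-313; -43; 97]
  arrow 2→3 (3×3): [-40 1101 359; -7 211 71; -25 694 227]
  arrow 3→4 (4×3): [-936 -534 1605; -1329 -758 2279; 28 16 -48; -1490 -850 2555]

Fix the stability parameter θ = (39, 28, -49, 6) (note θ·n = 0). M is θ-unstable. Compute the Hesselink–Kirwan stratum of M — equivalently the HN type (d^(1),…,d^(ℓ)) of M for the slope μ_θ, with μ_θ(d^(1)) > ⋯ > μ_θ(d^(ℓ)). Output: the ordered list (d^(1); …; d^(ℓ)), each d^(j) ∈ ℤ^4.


Barcode: M ≅ I[1,4], I[2,3], I[2,4], I[4,4]^2. HN layers by μ_θ (2 steps, strictly decreasing):
  μ^(1)=6; μ^(2)=-21/2

((1, 1, 1, 4); (0, 2, 2, 0))


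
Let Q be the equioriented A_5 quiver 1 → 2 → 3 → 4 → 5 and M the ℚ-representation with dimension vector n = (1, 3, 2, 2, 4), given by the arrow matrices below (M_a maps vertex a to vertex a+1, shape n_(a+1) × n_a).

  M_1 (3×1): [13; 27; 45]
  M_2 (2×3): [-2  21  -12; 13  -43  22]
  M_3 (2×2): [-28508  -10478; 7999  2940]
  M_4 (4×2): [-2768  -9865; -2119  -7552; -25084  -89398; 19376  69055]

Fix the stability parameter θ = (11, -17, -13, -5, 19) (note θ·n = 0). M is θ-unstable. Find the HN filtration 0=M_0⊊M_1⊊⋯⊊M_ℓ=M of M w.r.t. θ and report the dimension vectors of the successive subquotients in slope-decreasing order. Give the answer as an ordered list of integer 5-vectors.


Interval decomposition of M: I[1,5], I[2,2], I[2,5], I[5,5]^2.
HN type (ℓ=5): μ^(1)=19; μ^(2)=-5; μ^(3)=-19/3; μ^(4)=-13; μ^(5)=-17

((0, 0, 0, 0, 4); (0, 0, 0, 2, 0); (1, 1, 1, 0, 0); (0, 0, 1, 0, 0); (0, 2, 0, 0, 0))


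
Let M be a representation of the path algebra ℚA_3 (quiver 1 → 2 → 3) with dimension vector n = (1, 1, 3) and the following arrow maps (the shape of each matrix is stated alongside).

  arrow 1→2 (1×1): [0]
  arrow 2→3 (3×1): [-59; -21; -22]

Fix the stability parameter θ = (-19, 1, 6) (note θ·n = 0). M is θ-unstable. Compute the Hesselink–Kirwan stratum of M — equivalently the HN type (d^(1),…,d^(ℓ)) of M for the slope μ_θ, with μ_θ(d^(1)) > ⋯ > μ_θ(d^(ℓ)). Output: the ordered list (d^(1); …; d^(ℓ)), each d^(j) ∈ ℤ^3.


Barcode: M ≅ I[1,1], I[2,3], I[3,3]^2. HN layers by μ_θ (3 steps, strictly decreasing):
  μ^(1)=6; μ^(2)=1; μ^(3)=-19

((0, 0, 3); (0, 1, 0); (1, 0, 0))


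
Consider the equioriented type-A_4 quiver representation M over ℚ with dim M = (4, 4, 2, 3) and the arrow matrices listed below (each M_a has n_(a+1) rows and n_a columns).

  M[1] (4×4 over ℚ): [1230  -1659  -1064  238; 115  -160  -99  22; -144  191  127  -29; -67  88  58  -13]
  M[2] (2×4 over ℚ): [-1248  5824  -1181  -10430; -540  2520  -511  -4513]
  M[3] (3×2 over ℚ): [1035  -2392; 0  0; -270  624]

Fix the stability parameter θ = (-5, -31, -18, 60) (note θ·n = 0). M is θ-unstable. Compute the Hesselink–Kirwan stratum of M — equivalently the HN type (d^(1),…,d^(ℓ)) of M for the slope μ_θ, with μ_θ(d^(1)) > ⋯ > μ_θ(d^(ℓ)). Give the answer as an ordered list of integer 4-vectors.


Interval decomposition of M: I[1,2]^2, I[1,3], I[1,4], I[4,4]^2.
HN type (ℓ=2): μ^(1)=60; μ^(2)=-18

((0, 0, 0, 3); (4, 4, 2, 0))


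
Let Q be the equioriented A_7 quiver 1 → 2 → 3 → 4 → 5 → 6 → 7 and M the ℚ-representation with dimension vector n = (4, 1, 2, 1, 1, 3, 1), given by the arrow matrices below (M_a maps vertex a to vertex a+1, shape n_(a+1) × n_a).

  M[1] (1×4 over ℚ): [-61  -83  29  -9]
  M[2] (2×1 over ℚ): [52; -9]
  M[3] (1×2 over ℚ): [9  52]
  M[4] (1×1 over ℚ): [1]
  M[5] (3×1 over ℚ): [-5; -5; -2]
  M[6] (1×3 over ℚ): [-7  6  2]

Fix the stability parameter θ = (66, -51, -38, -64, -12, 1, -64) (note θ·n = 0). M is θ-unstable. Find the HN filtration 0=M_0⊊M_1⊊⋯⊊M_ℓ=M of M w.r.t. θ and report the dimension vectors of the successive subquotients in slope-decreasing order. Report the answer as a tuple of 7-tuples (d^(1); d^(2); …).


Interval decomposition of M: I[1,1]^3, I[1,3], I[3,7], I[6,6]^2.
HN type (ℓ=5): μ^(1)=66; μ^(2)=1; μ^(3)=-23/3; μ^(4)=-25; μ^(5)=-51

((3, 0, 0, 0, 0, 0, 0); (0, 0, 0, 0, 0, 2, 0); (1, 1, 1, 0, 0, 0, 0); (0, 0, 0, 0, 1, 1, 1); (0, 0, 1, 1, 0, 0, 0))


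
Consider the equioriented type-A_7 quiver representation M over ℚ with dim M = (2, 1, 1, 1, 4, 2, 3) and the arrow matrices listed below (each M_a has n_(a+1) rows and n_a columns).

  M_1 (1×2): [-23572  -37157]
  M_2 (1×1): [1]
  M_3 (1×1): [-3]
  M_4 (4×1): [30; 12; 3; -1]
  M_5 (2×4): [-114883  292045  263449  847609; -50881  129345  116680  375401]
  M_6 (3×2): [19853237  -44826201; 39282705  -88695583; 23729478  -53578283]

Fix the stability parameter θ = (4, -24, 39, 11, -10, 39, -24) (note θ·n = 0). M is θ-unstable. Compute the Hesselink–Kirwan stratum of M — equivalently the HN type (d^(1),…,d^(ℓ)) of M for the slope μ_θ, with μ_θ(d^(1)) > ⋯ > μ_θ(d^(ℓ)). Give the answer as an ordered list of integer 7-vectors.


Via rank(M_{q-1}∘⋯∘M_p): M ≅ I[1,1], I[1,7], I[5,5]^2, I[5,7], I[7,7].
μ_θ-semistable layers: μ^(1)=11; μ^(2)=15/2; μ^(3)=4; μ^(4)=-10; μ^(5)=-24

((0, 0, 1, 1, 1, 1, 1); (0, 0, 0, 0, 0, 1, 1); (1, 0, 0, 0, 0, 0, 0); (1, 1, 0, 0, 3, 0, 0); (0, 0, 0, 0, 0, 0, 1))


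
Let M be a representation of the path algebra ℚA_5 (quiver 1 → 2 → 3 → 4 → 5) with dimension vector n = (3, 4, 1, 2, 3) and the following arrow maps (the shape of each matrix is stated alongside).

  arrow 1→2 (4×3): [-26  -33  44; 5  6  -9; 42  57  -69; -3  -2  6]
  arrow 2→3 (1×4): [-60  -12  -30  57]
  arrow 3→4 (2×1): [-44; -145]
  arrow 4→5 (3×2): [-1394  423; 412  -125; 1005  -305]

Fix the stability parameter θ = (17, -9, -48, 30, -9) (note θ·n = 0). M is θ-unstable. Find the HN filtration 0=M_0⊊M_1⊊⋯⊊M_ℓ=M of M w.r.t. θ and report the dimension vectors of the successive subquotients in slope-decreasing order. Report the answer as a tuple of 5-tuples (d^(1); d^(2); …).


Interval decomposition of M: I[1,2]^2, I[1,5], I[2,2], I[4,5], I[5,5].
HN type (ℓ=4): μ^(1)=21/2; μ^(2)=4; μ^(3)=-9; μ^(4)=-40/3

((0, 0, 0, 2, 2); (2, 2, 0, 0, 0); (0, 1, 0, 0, 1); (1, 1, 1, 0, 0))


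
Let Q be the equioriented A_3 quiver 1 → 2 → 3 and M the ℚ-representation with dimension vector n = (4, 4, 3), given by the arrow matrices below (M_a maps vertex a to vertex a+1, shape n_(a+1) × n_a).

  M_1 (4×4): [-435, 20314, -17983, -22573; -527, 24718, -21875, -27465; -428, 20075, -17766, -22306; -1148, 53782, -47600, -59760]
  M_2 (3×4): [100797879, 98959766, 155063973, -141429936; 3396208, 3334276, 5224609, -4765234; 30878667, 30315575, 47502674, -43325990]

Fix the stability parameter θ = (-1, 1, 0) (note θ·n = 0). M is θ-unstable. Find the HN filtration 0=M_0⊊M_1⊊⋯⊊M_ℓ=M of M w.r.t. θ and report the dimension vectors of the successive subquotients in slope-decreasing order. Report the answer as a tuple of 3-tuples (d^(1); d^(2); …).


Interval decomposition of M: I[1,1]^2, I[1,3]^2, I[2,2], I[2,3].
HN type (ℓ=3): μ^(1)=1; μ^(2)=1/2; μ^(3)=-1

((0, 1, 0); (0, 3, 3); (4, 0, 0))


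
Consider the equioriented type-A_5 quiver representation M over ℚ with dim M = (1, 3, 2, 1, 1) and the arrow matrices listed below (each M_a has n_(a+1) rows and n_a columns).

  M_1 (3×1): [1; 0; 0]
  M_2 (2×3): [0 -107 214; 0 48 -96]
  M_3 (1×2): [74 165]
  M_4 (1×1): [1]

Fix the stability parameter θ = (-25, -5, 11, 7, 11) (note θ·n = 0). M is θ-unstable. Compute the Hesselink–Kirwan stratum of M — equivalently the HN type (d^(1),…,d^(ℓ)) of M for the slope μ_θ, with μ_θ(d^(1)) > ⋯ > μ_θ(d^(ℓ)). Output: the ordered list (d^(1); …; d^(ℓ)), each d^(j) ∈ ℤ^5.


Interval decomposition of M: I[1,2], I[2,2], I[2,5], I[3,3].
HN type (ℓ=4): μ^(1)=11; μ^(2)=9; μ^(3)=-5; μ^(4)=-25

((0, 0, 1, 0, 1); (0, 0, 1, 1, 0); (0, 3, 0, 0, 0); (1, 0, 0, 0, 0))


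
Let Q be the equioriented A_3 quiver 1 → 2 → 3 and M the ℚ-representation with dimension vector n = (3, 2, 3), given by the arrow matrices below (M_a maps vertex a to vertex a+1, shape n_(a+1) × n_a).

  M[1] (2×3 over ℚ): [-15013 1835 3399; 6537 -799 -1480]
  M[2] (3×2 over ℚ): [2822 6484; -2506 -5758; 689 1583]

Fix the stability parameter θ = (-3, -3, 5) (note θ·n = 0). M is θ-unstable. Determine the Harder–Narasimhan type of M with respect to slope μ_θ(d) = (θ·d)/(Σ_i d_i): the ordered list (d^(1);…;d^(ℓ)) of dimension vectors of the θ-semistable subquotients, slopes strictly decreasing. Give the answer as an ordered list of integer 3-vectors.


Barcode: M ≅ I[1,1], I[1,3]^2, I[3,3]. HN layers by μ_θ (2 steps, strictly decreasing):
  μ^(1)=5; μ^(2)=-3

((0, 0, 3); (3, 2, 0))


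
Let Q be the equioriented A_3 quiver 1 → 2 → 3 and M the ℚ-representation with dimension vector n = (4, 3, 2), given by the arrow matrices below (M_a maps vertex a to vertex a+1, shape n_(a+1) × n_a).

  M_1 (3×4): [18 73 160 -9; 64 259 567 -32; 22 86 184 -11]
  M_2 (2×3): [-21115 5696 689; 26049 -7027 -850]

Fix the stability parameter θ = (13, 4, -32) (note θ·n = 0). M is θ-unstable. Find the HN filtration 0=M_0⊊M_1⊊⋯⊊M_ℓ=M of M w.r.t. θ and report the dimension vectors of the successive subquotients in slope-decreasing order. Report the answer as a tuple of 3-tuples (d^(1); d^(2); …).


Barcode: M ≅ I[1,1], I[1,2], I[1,3]^2. HN layers by μ_θ (3 steps, strictly decreasing):
  μ^(1)=13; μ^(2)=17/2; μ^(3)=-5

((1, 0, 0); (1, 1, 0); (2, 2, 2))


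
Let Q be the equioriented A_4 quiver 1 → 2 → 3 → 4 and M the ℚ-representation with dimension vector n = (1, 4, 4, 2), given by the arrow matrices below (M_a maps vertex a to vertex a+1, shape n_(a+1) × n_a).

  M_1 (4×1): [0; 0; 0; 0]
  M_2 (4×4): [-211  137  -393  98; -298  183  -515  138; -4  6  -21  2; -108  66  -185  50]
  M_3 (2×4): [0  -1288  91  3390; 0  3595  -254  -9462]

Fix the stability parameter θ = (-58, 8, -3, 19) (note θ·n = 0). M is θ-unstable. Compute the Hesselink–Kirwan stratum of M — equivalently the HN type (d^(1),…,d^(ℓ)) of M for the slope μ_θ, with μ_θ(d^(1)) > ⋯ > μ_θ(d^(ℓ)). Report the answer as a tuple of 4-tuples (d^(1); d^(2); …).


Interval decomposition of M: I[1,1], I[2,3]^2, I[2,4]^2.
HN type (ℓ=3): μ^(1)=19; μ^(2)=5/2; μ^(3)=-58

((0, 0, 0, 2); (0, 4, 4, 0); (1, 0, 0, 0))


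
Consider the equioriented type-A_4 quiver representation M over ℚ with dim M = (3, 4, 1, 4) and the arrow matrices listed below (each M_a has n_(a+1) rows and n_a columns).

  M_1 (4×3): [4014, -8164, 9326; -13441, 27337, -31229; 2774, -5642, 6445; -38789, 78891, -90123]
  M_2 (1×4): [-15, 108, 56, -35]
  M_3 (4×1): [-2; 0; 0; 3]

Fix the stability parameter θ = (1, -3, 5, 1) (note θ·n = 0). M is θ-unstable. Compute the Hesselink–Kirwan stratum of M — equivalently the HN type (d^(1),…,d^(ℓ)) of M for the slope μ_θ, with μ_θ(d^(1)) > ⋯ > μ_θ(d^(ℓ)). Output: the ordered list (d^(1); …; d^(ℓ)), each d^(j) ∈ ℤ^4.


Interval decomposition of M: I[1,2]^2, I[1,4], I[2,2], I[4,4]^3.
HN type (ℓ=4): μ^(1)=3; μ^(2)=1; μ^(3)=-1; μ^(4)=-3

((0, 0, 1, 1); (0, 0, 0, 3); (3, 3, 0, 0); (0, 1, 0, 0))


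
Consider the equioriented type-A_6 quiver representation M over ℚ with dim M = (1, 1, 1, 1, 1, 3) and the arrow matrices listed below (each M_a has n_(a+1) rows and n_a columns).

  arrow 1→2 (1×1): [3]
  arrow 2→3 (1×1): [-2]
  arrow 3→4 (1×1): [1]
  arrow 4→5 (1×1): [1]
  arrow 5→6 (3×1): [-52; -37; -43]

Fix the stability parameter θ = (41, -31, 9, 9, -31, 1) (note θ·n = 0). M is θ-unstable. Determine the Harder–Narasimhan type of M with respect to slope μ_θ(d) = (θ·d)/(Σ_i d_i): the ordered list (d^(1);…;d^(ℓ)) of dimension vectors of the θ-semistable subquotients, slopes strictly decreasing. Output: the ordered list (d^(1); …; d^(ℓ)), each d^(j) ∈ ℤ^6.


Via rank(M_{q-1}∘⋯∘M_p): M ≅ I[1,6], I[6,6]^2.
μ_θ-semistable layers: μ^(1)=1; μ^(2)=-3/5

((0, 0, 0, 0, 0, 3); (1, 1, 1, 1, 1, 0))


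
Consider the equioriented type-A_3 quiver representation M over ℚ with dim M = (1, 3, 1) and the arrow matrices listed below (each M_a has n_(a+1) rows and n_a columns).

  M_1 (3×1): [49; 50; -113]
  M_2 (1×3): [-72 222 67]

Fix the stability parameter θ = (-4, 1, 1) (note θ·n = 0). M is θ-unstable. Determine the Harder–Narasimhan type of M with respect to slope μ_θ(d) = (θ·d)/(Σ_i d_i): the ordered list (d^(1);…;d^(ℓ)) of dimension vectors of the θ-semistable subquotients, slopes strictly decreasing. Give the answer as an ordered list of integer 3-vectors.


Interval decomposition of M: I[1,3], I[2,2]^2.
HN type (ℓ=2): μ^(1)=1; μ^(2)=-4

((0, 3, 1); (1, 0, 0))


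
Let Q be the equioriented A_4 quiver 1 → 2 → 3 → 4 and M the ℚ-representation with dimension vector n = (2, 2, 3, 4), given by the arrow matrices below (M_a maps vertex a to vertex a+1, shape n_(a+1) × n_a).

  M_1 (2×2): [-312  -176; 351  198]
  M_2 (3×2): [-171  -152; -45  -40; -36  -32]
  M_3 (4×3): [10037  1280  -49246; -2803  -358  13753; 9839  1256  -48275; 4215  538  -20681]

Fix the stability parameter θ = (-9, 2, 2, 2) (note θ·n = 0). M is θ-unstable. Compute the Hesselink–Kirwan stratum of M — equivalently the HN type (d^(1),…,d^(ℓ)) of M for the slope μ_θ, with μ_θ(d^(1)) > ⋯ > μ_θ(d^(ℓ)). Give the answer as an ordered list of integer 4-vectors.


Via rank(M_{q-1}∘⋯∘M_p): M ≅ I[1,1], I[1,2], I[2,4], I[3,4]^2, I[4,4].
μ_θ-semistable layers: μ^(1)=2; μ^(2)=-9

((0, 2, 3, 4); (2, 0, 0, 0))


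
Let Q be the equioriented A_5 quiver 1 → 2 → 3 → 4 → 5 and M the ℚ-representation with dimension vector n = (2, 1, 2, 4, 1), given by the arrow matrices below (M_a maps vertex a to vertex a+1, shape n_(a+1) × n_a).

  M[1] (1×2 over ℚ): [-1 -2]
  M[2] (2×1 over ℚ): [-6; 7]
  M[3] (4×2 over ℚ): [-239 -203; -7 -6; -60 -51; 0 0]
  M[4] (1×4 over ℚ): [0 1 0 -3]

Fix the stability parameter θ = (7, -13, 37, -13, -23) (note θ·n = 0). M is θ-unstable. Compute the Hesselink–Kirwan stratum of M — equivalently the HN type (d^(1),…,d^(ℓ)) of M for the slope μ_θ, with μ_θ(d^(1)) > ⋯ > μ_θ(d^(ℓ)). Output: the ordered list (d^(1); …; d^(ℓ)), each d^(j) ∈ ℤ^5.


Barcode: M ≅ I[1,1], I[1,4], I[3,5], I[4,4]^2. HN layers by μ_θ (5 steps, strictly decreasing):
  μ^(1)=12; μ^(2)=7; μ^(3)=1/3; μ^(4)=-3; μ^(5)=-13

((0, 0, 1, 1, 0); (1, 0, 0, 0, 0); (0, 0, 1, 1, 1); (1, 1, 0, 0, 0); (0, 0, 0, 2, 0))


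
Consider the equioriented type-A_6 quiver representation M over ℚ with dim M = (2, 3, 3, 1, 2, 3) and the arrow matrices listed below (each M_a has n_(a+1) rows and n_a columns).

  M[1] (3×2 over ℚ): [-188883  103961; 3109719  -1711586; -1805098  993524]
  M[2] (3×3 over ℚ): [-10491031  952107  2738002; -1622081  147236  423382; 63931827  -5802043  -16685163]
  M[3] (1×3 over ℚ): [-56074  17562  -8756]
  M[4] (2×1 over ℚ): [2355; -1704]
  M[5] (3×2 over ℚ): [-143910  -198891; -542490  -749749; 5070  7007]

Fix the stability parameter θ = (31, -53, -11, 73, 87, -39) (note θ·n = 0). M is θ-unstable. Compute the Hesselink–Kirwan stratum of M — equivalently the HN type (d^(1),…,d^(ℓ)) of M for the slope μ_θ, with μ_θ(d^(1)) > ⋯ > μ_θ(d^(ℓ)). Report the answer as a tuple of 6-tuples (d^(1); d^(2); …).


Barcode: M ≅ I[1,3], I[1,6], I[2,3], I[5,5], I[6,6]^2. HN layers by μ_θ (5 steps, strictly decreasing):
  μ^(1)=87; μ^(2)=121/3; μ^(3)=-11; μ^(4)=-39; μ^(5)=-53

((0, 0, 0, 0, 1, 0); (0, 0, 0, 1, 1, 1); (2, 2, 3, 0, 0, 0); (0, 0, 0, 0, 0, 2); (0, 1, 0, 0, 0, 0))


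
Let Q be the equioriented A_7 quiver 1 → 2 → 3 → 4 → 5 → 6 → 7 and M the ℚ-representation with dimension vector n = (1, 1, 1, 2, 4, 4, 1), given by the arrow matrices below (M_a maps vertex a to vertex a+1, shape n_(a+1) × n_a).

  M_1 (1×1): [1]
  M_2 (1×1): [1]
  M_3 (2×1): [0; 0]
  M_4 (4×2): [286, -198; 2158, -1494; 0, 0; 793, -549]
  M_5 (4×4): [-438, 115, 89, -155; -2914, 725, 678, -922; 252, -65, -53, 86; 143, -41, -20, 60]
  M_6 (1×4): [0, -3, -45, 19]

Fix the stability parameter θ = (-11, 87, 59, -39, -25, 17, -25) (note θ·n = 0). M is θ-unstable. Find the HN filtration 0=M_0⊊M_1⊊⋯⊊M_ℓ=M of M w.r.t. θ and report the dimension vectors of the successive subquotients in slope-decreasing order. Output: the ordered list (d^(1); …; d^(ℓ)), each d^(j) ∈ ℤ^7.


Barcode: M ≅ I[1,3], I[4,4], I[4,6], I[5,6]^2, I[5,7]. HN layers by μ_θ (6 steps, strictly decreasing):
  μ^(1)=73; μ^(2)=17; μ^(3)=-4; μ^(4)=-11; μ^(5)=-25; μ^(6)=-39

((0, 1, 1, 0, 0, 0, 0); (0, 0, 0, 0, 0, 3, 0); (0, 0, 0, 0, 0, 1, 1); (1, 0, 0, 0, 0, 0, 0); (0, 0, 0, 0, 4, 0, 0); (0, 0, 0, 2, 0, 0, 0))


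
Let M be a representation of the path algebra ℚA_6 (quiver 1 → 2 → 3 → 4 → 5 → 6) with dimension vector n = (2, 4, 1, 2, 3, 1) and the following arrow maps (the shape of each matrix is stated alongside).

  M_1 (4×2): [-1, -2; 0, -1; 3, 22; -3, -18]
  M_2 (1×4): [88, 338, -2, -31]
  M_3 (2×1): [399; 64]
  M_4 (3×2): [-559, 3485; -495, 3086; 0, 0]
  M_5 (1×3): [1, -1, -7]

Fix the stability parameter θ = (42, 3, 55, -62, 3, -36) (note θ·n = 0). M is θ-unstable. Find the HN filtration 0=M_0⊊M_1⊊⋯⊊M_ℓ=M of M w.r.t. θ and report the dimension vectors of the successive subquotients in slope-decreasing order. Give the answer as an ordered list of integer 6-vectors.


Barcode: M ≅ I[1,2], I[1,5], I[2,2]^2, I[4,6], I[5,5]. HN layers by μ_θ (5 steps, strictly decreasing):
  μ^(1)=45/2; μ^(2)=41/5; μ^(3)=3; μ^(4)=-33/2; μ^(5)=-62

((1, 1, 0, 0, 0, 0); (1, 1, 1, 1, 1, 0); (0, 2, 0, 0, 1, 0); (0, 0, 0, 0, 1, 1); (0, 0, 0, 1, 0, 0))


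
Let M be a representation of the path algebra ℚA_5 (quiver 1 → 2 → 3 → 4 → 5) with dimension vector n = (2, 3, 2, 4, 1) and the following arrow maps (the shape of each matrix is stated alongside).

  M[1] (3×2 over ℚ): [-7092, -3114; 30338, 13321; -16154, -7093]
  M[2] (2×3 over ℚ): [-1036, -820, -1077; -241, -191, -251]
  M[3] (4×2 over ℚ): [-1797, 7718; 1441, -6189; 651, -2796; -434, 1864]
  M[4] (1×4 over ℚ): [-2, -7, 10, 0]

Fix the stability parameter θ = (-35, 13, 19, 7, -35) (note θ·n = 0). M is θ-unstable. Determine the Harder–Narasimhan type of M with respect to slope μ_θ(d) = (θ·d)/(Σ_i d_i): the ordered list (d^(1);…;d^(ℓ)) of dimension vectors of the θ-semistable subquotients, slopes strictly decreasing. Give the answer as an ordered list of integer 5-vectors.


Interval decomposition of M: I[1,1], I[1,5], I[2,2], I[2,4], I[4,4]^2.
HN type (ℓ=4): μ^(1)=13; μ^(2)=7; μ^(3)=1; μ^(4)=-35

((0, 2, 1, 1, 0); (0, 0, 0, 2, 0); (0, 1, 1, 1, 1); (2, 0, 0, 0, 0))


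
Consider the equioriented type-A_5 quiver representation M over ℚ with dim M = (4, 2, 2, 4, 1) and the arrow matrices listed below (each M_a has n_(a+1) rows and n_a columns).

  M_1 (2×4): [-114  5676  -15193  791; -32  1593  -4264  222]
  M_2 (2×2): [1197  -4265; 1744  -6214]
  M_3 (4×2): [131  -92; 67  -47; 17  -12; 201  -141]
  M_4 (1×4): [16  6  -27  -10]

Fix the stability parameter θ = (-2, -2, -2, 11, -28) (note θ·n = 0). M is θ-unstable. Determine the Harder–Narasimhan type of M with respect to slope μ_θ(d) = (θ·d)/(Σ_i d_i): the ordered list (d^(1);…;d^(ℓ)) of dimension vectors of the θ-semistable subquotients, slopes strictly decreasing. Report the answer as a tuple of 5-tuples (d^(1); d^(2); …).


Interval decomposition of M: I[1,1]^2, I[1,4], I[1,5], I[4,4]^2.
HN type (ℓ=3): μ^(1)=11; μ^(2)=-2; μ^(3)=-23/5

((0, 0, 0, 3, 0); (3, 1, 1, 0, 0); (1, 1, 1, 1, 1))


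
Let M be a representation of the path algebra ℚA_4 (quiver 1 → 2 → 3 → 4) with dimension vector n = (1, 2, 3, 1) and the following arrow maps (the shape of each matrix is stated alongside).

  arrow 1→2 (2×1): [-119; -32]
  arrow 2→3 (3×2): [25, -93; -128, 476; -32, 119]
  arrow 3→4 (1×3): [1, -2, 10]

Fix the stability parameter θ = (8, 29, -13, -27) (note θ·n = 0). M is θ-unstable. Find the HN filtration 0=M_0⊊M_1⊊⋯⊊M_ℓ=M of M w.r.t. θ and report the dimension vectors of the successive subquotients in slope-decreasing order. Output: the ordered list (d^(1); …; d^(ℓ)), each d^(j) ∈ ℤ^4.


Interval decomposition of M: I[1,4], I[2,3], I[3,3].
HN type (ℓ=3): μ^(1)=8; μ^(2)=-3/4; μ^(3)=-13

((0, 1, 1, 0); (1, 1, 1, 1); (0, 0, 1, 0))


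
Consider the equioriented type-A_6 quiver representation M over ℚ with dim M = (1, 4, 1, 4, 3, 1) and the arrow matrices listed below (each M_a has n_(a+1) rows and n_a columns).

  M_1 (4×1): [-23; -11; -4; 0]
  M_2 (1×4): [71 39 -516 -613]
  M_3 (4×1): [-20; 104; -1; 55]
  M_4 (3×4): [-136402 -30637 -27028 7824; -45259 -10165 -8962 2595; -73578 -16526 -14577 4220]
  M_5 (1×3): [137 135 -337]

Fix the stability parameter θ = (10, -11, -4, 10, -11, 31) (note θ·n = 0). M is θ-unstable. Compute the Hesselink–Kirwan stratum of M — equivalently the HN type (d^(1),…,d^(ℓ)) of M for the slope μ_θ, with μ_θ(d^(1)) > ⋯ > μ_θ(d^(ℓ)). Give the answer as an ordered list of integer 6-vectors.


Via rank(M_{q-1}∘⋯∘M_p): M ≅ I[1,6], I[2,2]^3, I[4,4], I[4,5]^2.
μ_θ-semistable layers: μ^(1)=31; μ^(2)=10; μ^(3)=-1/2; μ^(4)=-5/3; μ^(5)=-11

((0, 0, 0, 0, 0, 1); (0, 0, 0, 1, 0, 0); (0, 0, 0, 3, 3, 0); (1, 1, 1, 0, 0, 0); (0, 3, 0, 0, 0, 0))


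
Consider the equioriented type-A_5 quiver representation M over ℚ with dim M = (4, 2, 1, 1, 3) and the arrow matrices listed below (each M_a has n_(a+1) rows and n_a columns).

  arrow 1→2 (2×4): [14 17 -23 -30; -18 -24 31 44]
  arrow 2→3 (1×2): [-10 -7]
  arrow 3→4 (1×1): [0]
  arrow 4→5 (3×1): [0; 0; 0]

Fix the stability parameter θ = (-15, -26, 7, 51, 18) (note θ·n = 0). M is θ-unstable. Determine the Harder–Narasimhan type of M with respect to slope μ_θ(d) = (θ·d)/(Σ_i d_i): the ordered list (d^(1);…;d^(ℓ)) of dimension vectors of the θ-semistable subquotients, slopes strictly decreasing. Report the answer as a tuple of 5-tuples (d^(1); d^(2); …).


Barcode: M ≅ I[1,1]^2, I[1,2], I[1,3], I[4,4], I[5,5]^3. HN layers by μ_θ (5 steps, strictly decreasing):
  μ^(1)=51; μ^(2)=18; μ^(3)=7; μ^(4)=-15; μ^(5)=-41/2

((0, 0, 0, 1, 0); (0, 0, 0, 0, 3); (0, 0, 1, 0, 0); (2, 0, 0, 0, 0); (2, 2, 0, 0, 0))


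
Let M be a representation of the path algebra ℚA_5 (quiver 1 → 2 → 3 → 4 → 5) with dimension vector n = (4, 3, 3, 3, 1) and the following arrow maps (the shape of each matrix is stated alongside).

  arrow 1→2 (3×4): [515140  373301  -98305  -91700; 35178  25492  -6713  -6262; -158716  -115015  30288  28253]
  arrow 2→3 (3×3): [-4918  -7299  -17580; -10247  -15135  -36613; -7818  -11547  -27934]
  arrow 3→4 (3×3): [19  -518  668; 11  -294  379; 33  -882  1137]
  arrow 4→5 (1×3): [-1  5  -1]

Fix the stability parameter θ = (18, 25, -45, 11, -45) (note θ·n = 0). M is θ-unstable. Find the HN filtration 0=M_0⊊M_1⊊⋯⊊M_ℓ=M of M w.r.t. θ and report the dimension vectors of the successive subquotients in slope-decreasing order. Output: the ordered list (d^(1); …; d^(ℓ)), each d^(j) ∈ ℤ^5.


Via rank(M_{q-1}∘⋯∘M_p): M ≅ I[1,1], I[1,3], I[1,4], I[1,5], I[4,4].
μ_θ-semistable layers: μ^(1)=18; μ^(2)=11; μ^(3)=-2/3; μ^(4)=-36/5

((1, 0, 0, 0, 0); (0, 0, 0, 2, 0); (2, 2, 2, 0, 0); (1, 1, 1, 1, 1))


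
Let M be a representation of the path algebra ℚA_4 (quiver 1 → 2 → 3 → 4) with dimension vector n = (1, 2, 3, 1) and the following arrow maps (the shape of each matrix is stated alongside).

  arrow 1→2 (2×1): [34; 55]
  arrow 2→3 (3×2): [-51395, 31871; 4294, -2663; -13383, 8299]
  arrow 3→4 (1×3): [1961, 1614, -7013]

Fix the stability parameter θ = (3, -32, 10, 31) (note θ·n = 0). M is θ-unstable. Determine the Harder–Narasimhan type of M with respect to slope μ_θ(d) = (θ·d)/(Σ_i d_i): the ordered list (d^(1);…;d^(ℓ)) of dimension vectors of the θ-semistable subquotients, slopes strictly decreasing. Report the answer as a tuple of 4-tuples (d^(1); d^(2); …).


Via rank(M_{q-1}∘⋯∘M_p): M ≅ I[1,4], I[2,3], I[3,3].
μ_θ-semistable layers: μ^(1)=31; μ^(2)=10; μ^(3)=-29/2; μ^(4)=-32

((0, 0, 0, 1); (0, 0, 3, 0); (1, 1, 0, 0); (0, 1, 0, 0))


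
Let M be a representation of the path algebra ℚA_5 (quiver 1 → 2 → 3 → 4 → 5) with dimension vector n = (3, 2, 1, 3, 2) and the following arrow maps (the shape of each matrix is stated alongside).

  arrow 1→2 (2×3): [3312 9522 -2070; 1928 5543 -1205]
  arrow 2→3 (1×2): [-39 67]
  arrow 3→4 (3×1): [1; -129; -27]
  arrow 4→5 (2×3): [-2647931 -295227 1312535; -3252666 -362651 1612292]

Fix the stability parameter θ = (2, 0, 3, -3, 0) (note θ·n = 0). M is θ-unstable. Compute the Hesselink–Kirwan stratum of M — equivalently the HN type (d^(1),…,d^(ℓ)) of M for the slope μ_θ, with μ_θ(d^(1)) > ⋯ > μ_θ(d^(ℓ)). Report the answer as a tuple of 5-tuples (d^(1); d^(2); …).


Barcode: M ≅ I[1,1]^2, I[1,5], I[2,2], I[4,4], I[4,5]. HN layers by μ_θ (4 steps, strictly decreasing):
  μ^(1)=2; μ^(2)=2/5; μ^(3)=0; μ^(4)=-3

((2, 0, 0, 0, 0); (1, 1, 1, 1, 1); (0, 1, 0, 0, 1); (0, 0, 0, 2, 0))


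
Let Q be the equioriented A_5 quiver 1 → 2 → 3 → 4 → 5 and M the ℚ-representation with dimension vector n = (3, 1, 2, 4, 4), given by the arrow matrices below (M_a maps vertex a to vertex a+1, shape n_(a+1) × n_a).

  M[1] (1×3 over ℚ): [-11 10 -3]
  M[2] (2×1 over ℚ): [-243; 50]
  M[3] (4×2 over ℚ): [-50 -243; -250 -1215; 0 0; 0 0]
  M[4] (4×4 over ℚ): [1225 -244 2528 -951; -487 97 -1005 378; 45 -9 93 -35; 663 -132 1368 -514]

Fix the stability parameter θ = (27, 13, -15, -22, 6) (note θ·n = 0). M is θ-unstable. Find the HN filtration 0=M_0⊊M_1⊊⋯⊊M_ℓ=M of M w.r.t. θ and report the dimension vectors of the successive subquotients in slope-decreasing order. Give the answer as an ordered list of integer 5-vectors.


Interval decomposition of M: I[1,1]^2, I[1,3], I[3,5], I[4,4], I[4,5]^2, I[5,5].
HN type (ℓ=5): μ^(1)=27; μ^(2)=25/3; μ^(3)=6; μ^(4)=-37/2; μ^(5)=-22

((2, 0, 0, 0, 0); (1, 1, 1, 0, 0); (0, 0, 0, 0, 4); (0, 0, 1, 1, 0); (0, 0, 0, 3, 0))


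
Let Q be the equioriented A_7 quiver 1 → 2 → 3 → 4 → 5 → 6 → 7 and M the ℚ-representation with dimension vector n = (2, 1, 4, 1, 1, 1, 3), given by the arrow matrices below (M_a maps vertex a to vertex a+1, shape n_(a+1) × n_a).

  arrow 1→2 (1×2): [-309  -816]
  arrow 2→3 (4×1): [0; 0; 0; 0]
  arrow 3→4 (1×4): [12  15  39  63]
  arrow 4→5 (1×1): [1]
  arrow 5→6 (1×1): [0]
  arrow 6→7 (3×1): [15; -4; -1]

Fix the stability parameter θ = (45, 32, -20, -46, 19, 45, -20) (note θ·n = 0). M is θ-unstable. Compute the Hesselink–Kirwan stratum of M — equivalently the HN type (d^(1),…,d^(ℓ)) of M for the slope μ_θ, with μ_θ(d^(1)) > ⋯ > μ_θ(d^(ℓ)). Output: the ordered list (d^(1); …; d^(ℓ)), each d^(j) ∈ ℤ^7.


Interval decomposition of M: I[1,1], I[1,2], I[3,3]^3, I[3,5], I[6,7], I[7,7]^2.
HN type (ℓ=6): μ^(1)=45; μ^(2)=77/2; μ^(3)=19; μ^(4)=25/2; μ^(5)=-20; μ^(6)=-33

((1, 0, 0, 0, 0, 0, 0); (1, 1, 0, 0, 0, 0, 0); (0, 0, 0, 0, 1, 0, 0); (0, 0, 0, 0, 0, 1, 1); (0, 0, 3, 0, 0, 0, 2); (0, 0, 1, 1, 0, 0, 0))


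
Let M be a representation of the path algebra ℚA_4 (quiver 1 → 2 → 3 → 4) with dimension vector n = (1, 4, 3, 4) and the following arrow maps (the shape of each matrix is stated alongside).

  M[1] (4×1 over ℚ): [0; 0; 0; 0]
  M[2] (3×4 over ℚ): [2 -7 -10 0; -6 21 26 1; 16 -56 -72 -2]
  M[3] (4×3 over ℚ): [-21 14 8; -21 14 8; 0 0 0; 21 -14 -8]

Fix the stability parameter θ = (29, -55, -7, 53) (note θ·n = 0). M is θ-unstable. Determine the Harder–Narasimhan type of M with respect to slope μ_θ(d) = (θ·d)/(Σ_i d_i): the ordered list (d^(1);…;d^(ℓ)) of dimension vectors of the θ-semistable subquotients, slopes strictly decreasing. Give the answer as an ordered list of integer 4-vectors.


Barcode: M ≅ I[1,1], I[2,2]^2, I[2,3], I[2,4], I[3,3], I[4,4]^3. HN layers by μ_θ (4 steps, strictly decreasing):
  μ^(1)=53; μ^(2)=29; μ^(3)=-7; μ^(4)=-55

((0, 0, 0, 4); (1, 0, 0, 0); (0, 0, 3, 0); (0, 4, 0, 0))


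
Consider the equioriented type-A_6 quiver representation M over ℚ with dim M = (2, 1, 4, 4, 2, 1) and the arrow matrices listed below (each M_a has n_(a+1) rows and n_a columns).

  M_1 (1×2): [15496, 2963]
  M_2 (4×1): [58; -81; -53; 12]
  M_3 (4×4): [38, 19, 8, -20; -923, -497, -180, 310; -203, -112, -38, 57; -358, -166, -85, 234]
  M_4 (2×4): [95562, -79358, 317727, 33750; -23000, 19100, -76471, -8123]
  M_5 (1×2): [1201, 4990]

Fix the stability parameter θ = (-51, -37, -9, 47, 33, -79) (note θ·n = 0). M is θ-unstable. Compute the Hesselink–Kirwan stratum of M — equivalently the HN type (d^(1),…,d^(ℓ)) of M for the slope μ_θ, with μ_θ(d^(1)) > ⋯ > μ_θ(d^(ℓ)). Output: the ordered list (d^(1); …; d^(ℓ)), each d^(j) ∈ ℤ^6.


Barcode: M ≅ I[1,1], I[1,5], I[3,4]^2, I[3,6]. HN layers by μ_θ (6 steps, strictly decreasing):
  μ^(1)=47; μ^(2)=40; μ^(3)=1/3; μ^(4)=-9; μ^(5)=-37; μ^(6)=-51

((0, 0, 0, 2, 0, 0); (0, 0, 0, 1, 1, 0); (0, 0, 0, 1, 1, 1); (0, 0, 4, 0, 0, 0); (0, 1, 0, 0, 0, 0); (2, 0, 0, 0, 0, 0))


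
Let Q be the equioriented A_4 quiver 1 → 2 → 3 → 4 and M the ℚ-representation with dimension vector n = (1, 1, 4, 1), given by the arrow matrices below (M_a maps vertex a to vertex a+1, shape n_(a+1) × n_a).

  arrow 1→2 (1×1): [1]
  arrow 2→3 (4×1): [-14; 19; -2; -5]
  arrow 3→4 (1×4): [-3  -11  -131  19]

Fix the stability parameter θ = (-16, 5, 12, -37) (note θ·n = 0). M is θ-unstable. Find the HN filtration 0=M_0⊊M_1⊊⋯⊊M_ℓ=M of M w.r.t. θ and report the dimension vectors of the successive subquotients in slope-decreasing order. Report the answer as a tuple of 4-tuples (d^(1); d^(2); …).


Via rank(M_{q-1}∘⋯∘M_p): M ≅ I[1,3], I[3,3]^2, I[3,4].
μ_θ-semistable layers: μ^(1)=12; μ^(2)=5; μ^(3)=-25/2; μ^(4)=-16

((0, 0, 3, 0); (0, 1, 0, 0); (0, 0, 1, 1); (1, 0, 0, 0))


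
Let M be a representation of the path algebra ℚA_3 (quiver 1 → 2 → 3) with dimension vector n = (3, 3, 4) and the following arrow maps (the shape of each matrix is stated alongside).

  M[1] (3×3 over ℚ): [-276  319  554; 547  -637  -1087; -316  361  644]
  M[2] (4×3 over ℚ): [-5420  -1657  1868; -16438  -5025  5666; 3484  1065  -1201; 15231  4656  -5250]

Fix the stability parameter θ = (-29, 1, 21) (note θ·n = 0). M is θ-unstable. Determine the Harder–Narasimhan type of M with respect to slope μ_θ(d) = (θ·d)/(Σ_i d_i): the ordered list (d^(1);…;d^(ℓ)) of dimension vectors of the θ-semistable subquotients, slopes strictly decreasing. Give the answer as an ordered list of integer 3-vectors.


Via rank(M_{q-1}∘⋯∘M_p): M ≅ I[1,3]^3, I[3,3].
μ_θ-semistable layers: μ^(1)=21; μ^(2)=1; μ^(3)=-29

((0, 0, 4); (0, 3, 0); (3, 0, 0))


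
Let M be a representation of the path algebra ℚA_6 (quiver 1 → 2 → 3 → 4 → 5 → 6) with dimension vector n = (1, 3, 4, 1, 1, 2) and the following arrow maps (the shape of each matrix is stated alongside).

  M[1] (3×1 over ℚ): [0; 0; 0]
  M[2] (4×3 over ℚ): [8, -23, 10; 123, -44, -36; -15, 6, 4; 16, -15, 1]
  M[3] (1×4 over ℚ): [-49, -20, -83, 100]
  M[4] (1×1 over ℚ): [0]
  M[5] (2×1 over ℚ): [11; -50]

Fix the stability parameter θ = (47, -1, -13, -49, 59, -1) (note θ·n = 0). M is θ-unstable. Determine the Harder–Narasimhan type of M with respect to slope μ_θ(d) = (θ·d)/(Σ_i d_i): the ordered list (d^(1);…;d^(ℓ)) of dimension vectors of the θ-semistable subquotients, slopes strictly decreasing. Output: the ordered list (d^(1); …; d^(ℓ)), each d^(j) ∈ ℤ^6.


Via rank(M_{q-1}∘⋯∘M_p): M ≅ I[1,1], I[2,3]^2, I[2,4], I[3,3], I[5,6], I[6,6].
μ_θ-semistable layers: μ^(1)=47; μ^(2)=29; μ^(3)=-1; μ^(4)=-7; μ^(5)=-13; μ^(6)=-21

((1, 0, 0, 0, 0, 0); (0, 0, 0, 0, 1, 1); (0, 0, 0, 0, 0, 1); (0, 2, 2, 0, 0, 0); (0, 0, 1, 0, 0, 0); (0, 1, 1, 1, 0, 0))
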